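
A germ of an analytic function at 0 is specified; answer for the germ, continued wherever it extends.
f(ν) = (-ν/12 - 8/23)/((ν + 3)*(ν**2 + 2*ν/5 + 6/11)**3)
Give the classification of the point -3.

The point is a pole of order 1.

The denominator factor ν + 3 vanishes at -3 and appears to the power 1; the numerator there equals -9/92, nonzero, and no other factor vanishes.
Hence a pole whose order is the multiplicity, 1.


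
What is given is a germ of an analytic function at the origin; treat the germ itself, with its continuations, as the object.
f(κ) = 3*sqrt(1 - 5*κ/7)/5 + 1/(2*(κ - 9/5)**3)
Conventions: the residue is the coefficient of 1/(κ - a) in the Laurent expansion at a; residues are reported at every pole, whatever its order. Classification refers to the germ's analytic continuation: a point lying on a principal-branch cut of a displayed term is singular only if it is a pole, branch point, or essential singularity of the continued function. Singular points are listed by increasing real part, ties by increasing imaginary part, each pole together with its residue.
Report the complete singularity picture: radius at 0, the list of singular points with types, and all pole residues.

Radius of convergence at 0: 7/5.
At 7/5: an algebraic (square-root) branch point.
At 9/5: a pole of order 3; residue 0.

Denominator factor (κ - 9/5)^3: pole of order 3 at 9/5, modulus 9/5.
Branch term (3/5)*sqrt(1 - κ/(7/5)): its argument vanishes at κ = 7/5, a square-root branch point, modulus 7/5.
The radius of convergence is the smallest modulus among the singular points: 7/5.
The branch term is analytic at 9/5 and contributes nothing to the residue; only the rational part matters.
At the order-3 pole 9/5 set g(κ) = (κ - (9/5))^3*(rational part) = 1/2.
Order-3 pole: residue = g''(a)/2; g''(9/5) = 0, so the residue is 0.
List the singular points by increasing real part (a conjugate pair: the negative imaginary part first).


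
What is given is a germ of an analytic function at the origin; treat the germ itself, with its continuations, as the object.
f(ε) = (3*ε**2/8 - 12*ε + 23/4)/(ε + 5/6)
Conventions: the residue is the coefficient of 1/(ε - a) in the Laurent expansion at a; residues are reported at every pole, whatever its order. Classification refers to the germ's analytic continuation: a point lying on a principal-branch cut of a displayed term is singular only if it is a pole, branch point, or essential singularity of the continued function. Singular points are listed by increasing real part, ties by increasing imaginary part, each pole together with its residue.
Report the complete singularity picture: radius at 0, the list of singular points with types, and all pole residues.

Radius of convergence at 0: 5/6.
At -5/6: a pole of order 1; residue 1537/96.

Denominator factor (ε + 5/6): pole of order 1 at -5/6, modulus 5/6.
The radius of convergence is the smallest modulus among the singular points: 5/6.
At the order-1 pole -5/6 set g(ε) = (ε - (-5/6))*f(ε) = 3*ε**2/8 - 12*ε + 23/4.
Simple pole: residue = g(a) at a = -5/6, which is 1537/96.


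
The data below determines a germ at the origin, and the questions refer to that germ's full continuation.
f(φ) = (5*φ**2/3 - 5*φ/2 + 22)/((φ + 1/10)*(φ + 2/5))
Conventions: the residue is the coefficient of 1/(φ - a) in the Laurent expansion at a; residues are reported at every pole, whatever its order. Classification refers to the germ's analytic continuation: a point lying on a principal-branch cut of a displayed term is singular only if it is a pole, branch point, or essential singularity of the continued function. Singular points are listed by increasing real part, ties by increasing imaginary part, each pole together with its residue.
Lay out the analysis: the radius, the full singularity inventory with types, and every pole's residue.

Denominator factor (φ + 2/5): pole of order 1 at -2/5, modulus 2/5.
Denominator factor (φ + 1/10): pole of order 1 at -1/10, modulus 1/10.
The radius of convergence is the smallest modulus among the singular points: 1/10.
At the order-1 pole -2/5 set g(φ) = (φ - (-2/5))*f(φ) = (5*φ**2/3 - 5*φ/2 + 22)/(φ + 1/10).
Simple pole: residue = g(a) at a = -2/5, which is -698/9.
At the order-1 pole -1/10 set g(φ) = (φ - (-1/10))*f(φ) = (5*φ**2/3 - 5*φ/2 + 22)/(φ + 2/5).
Simple pole: residue = g(a) at a = -1/10, which is 668/9.
List the singular points by increasing real part (a conjugate pair: the negative imaginary part first).

Radius of convergence at 0: 1/10.
At -2/5: a pole of order 1; residue -698/9.
At -1/10: a pole of order 1; residue 668/9.


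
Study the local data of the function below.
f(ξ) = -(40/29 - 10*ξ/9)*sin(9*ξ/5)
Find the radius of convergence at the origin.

The factor -sin(9*ξ/5) is entire and contributes no finite singular point.
The polynomial part has no poles.
No finite singular points: the Taylor series at 0 converges everywhere.

The radius of convergence is infinite.


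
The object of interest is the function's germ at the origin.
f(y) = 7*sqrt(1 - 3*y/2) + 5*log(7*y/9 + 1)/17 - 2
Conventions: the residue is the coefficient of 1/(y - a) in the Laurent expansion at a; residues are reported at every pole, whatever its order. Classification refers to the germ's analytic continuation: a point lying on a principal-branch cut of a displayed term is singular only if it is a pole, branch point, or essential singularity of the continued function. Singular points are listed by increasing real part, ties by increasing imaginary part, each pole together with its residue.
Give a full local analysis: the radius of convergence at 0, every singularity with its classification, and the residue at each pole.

Radius of convergence at 0: 2/3.
At -9/7: a logarithmic branch point.
At 2/3: an algebraic (square-root) branch point.

Branch term (5/17)*log(1 - y/(-9/7)): its argument vanishes at y = -9/7, a logarithmic branch point, modulus 9/7.
Branch term (7)*sqrt(1 - y/(2/3)): its argument vanishes at y = 2/3, a square-root branch point, modulus 2/3.
The radius of convergence is the smallest modulus among the singular points: 2/3.
List the singular points by increasing real part (a conjugate pair: the negative imaginary part first).


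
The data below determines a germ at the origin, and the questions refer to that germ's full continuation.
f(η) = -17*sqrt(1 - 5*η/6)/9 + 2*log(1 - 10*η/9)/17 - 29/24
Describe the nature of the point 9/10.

The term (2/17)*log(1 - η/(9/10)) has argument 1 - 9/10/(9/10) = 0 at 9/10: a logarithmic (infinitely-sheeted) branch point; the remaining terms are analytic or single-valued there.

The point is a logarithmic branch point.


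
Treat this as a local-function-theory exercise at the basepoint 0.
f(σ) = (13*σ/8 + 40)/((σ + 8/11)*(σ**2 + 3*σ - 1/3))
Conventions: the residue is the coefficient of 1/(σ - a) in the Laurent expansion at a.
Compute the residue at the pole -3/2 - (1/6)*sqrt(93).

The factor σ**2 + 3*σ - 1/3 splits as (σ - a)(σ - a') with a = -3/2 - (1/6)*sqrt(93), a' = -3/2 + (1/6)*sqrt(93). At the order-1 pole a set g(σ) = (σ - a)*f(σ) = [(13*σ/8 + 40)/(σ + 8/11)] / (σ - a').
Simple pole: residue = g(a) at a = -3/2 - (1/6)*sqrt(93), which is 2013/206 - (13783/25544)*sqrt(93).

The residue is 2013/206 - (13783/25544)*sqrt(93).


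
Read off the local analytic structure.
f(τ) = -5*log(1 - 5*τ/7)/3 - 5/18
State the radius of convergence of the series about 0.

Branch term (-5/3)*log(1 - τ/(7/5)): its argument vanishes at τ = 7/5, a logarithmic branch point, modulus 7/5.
The radius of convergence is the smallest modulus among the singular points: 7/5.

The radius of convergence is 7/5.


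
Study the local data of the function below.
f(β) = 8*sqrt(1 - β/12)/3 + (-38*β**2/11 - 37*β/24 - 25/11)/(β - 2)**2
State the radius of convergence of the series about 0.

The radius of convergence is 2.

Denominator factor (β - 2)^2: pole of order 2 at 2, modulus 2.
Branch term (8/3)*sqrt(1 - β/(12)): its argument vanishes at β = 12, a square-root branch point, modulus 12.
The radius of convergence is the smallest modulus among the singular points: 2.


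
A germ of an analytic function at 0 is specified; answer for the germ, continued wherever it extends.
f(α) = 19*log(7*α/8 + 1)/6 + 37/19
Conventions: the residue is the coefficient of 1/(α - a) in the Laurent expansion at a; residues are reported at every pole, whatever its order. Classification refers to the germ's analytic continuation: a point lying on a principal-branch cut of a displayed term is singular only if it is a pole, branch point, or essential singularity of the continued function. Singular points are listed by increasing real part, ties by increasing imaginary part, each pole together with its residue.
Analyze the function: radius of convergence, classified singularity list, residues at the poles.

Branch term (19/6)*log(1 - α/(-8/7)): its argument vanishes at α = -8/7, a logarithmic branch point, modulus 8/7.
The radius of convergence is the smallest modulus among the singular points: 8/7.

Radius of convergence at 0: 8/7.
At -8/7: a logarithmic branch point.


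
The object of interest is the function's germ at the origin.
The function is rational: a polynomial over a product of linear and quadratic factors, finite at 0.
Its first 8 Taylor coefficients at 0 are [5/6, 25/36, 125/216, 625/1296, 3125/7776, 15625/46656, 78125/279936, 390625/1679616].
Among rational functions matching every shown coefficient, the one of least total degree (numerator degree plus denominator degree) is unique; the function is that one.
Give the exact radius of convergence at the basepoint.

No rational of total degree below 1 reproduces all 8 coefficients; solving the [0/1] Pade equations on them gives f(σ) = -1/(σ - 6/5), whose expansion matches every shown term.
Denominator factor (σ - 6/5): pole of order 1 at 6/5, modulus 6/5.
The radius of convergence is the smallest modulus among the singular points: 6/5.

The radius of convergence is 6/5.


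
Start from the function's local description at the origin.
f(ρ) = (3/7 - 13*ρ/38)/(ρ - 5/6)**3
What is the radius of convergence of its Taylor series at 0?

The radius of convergence is 5/6.

Denominator factor (ρ - 5/6)^3: pole of order 3 at 5/6, modulus 5/6.
The radius of convergence is the smallest modulus among the singular points: 5/6.


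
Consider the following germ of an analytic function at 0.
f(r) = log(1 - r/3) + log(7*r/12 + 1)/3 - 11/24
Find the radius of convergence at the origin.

Branch term (1)*log(1 - r/(3)): its argument vanishes at r = 3, a logarithmic branch point, modulus 3.
Branch term (1/3)*log(1 - r/(-12/7)): its argument vanishes at r = -12/7, a logarithmic branch point, modulus 12/7.
The radius of convergence is the smallest modulus among the singular points: 12/7.

The radius of convergence is 12/7.


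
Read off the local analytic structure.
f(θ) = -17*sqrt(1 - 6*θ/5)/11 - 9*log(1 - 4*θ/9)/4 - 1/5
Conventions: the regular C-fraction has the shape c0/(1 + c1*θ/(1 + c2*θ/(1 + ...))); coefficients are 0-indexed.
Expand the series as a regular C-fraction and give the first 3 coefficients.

The regular C-fraction coefficients are [-96/55, 53/48, -52043/38160].

Taylor coefficients (expand at 0): a_0 = -96/55, a_1 = 106/55, a_2 = 2477/4950.
c0 = a_0 = -96/55. Peel one level at a time: if S = 1 + c*θ/S' with S'(0) = 1, then c is the θ-coefficient of S and S' = c*θ/(S - 1).
S_1 = c0/f = 1 + (53/48)*θ + (52043/34560)*θ^2 + ...; c1 = 53/48.
S_2 = c1*θ/(S_1 - 1) = 1 + (-52043/38160)*θ + ...; c2 = -52043/38160.


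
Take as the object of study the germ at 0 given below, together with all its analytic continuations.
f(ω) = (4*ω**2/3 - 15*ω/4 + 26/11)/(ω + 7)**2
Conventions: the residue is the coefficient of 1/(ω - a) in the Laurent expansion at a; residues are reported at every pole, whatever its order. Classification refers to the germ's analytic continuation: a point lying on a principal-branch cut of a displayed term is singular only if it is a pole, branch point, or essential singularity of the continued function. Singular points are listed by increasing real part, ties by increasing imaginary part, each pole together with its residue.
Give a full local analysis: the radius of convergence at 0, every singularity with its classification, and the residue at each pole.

Denominator factor (ω + 7)^2: pole of order 2 at -7, modulus 7.
The radius of convergence is the smallest modulus among the singular points: 7.
At the order-2 pole -7 set g(ω) = (ω - (-7))^2*f(ω) = 4*ω**2/3 - 15*ω/4 + 26/11.
Order-2 pole: residue = g'(a); g'(-7) = -269/12, so the residue is -269/12.

Radius of convergence at 0: 7.
At -7: a pole of order 2; residue -269/12.


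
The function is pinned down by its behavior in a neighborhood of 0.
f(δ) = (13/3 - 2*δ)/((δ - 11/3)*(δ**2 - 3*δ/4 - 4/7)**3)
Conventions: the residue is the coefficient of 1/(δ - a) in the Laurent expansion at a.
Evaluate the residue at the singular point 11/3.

At the order-1 pole 11/3 set g(δ) = (δ - (11/3))*f(δ) = (13/3 - 2*δ)/(δ**2 - 3*δ/4 - 4/7)**3.
Simple pole: residue = g(a) at a = 11/3, which is -48009024/16600890151.

The residue is -48009024/16600890151.


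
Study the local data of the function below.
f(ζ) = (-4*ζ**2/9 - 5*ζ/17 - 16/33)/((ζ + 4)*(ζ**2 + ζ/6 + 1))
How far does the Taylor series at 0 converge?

The radius of convergence is 1.

Denominator factor (ζ**2 + ζ/6 + 1): discriminant -143/36, complex-conjugate roots (-1/12) + ((1/12)*sqrt(143))*i and (-1/12) - ((1/12)*sqrt(143))*i; poles of order 1, moduli 1 and 1.
Denominator factor (ζ + 4): pole of order 1 at -4, modulus 4.
The radius of convergence is the smallest modulus among the singular points: 1.


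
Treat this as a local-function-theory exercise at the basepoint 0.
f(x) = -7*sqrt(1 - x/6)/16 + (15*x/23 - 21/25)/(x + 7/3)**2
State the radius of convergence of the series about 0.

The radius of convergence is 7/3.

Denominator factor (x + 7/3)^2: pole of order 2 at -7/3, modulus 7/3.
Branch term (-7/16)*sqrt(1 - x/(6)): its argument vanishes at x = 6, a square-root branch point, modulus 6.
The radius of convergence is the smallest modulus among the singular points: 7/3.


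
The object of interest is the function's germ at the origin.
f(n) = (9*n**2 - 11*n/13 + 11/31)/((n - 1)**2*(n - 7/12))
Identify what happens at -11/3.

Denominator factors: n - 1 = -14/3 at n = -11/3; n - 7/12 = -17/4 at n = -11/3 — none vanishes.
So the germ continues analytically to -11/3.

The point is a regular point.


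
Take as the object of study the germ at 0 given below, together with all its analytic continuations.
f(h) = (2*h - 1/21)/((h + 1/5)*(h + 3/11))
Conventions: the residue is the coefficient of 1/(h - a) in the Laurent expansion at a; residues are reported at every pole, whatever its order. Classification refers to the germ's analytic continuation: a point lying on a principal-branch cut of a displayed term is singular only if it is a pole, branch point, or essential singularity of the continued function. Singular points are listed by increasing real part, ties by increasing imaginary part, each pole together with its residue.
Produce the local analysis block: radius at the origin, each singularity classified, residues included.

Denominator factor (h + 1/5): pole of order 1 at -1/5, modulus 1/5.
Denominator factor (h + 3/11): pole of order 1 at -3/11, modulus 3/11.
The radius of convergence is the smallest modulus among the singular points: 1/5.
At the order-1 pole -3/11 set g(h) = (h - (-3/11))*f(h) = (2*h - 1/21)/(h + 1/5).
Simple pole: residue = g(a) at a = -3/11, which is 685/84.
At the order-1 pole -1/5 set g(h) = (h - (-1/5))*f(h) = (2*h - 1/21)/(h + 3/11).
Simple pole: residue = g(a) at a = -1/5, which is -517/84.
List the singular points by increasing real part (a conjugate pair: the negative imaginary part first).

Radius of convergence at 0: 1/5.
At -3/11: a pole of order 1; residue 685/84.
At -1/5: a pole of order 1; residue -517/84.


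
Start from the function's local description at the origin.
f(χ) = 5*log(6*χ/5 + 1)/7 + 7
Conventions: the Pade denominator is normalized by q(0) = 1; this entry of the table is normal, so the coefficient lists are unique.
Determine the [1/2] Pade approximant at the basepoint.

The Pade approximant has numerator coefficients [7, 12844/2065]; denominator coefficients [1, 226/295, -6/295].

Taylor coefficients needed (expand at 0): a_0 = 7, a_1 = 6/7, a_2 = -18/35, a_3 = 72/175.
Write the denominator as Q(χ) = 1 + q1*χ + q2*χ^2. Requiring Q*f - P = O(χ^4) with deg P <= 1 kills the coefficients of χ^2..χ^3 in Q*f:
  χ^2: a_2 + q1*a_1 + q2*a_0 = 0, i.e. -18/35 + (6/7)*q1 + (7)*q2 = 0.
  χ^3: a_3 + q1*a_2 + q2*a_1 = 0, i.e. 72/175 + (-18/35)*q1 + (6/7)*q2 = 0.
Solving this linear system: q1 = 226/295, q2 = -6/295.
The numerator is Q*f truncated at degree 1: P0 = a_0 = 7; P1 = a_1 + q1*a_0 = 12844/2065.


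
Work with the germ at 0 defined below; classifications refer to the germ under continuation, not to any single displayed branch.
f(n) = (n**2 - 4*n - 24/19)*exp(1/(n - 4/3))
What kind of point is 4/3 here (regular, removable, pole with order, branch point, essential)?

The exponent 1/(n - (4/3)) has a pole at 4/3, so exp(1/(n - (4/3))) takes every nonzero value near it: an essential singularity (not a pole of any order).

The point is an essential singularity.


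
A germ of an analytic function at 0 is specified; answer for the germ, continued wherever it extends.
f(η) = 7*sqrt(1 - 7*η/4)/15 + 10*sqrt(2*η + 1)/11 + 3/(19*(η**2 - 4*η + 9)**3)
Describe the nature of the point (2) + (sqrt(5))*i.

The denominator factor η**2 - 4*η + 9 vanishes at (2) + (sqrt(5))*i and appears to the power 3; the numerator there equals 3/19, nonzero, and no other factor vanishes.
The branch terms are analytic at this point.
Hence a pole whose order is the multiplicity, 3.

The point is a pole of order 3.


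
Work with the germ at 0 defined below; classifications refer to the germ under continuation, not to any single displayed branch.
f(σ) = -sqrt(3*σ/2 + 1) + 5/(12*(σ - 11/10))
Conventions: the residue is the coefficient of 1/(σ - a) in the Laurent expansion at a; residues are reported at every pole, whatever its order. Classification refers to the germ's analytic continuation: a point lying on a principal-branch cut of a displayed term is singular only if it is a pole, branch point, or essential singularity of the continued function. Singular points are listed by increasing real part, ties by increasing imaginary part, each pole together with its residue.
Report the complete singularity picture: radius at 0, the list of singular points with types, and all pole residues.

Radius of convergence at 0: 2/3.
At -2/3: an algebraic (square-root) branch point.
At 11/10: a pole of order 1; residue 5/12.

Denominator factor (σ - 11/10): pole of order 1 at 11/10, modulus 11/10.
Branch term (-1)*sqrt(1 - σ/(-2/3)): its argument vanishes at σ = -2/3, a square-root branch point, modulus 2/3.
The radius of convergence is the smallest modulus among the singular points: 2/3.
The branch term is analytic at 11/10 and contributes nothing to the residue; only the rational part matters.
At the order-1 pole 11/10 set g(σ) = (σ - (11/10))*(rational part) = 5/12.
Simple pole: residue = g(a) at a = 11/10, which is 5/12.
List the singular points by increasing real part (a conjugate pair: the negative imaginary part first).


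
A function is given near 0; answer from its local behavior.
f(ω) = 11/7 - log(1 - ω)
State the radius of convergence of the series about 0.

Branch term (-1)*log(1 - ω/(1)): its argument vanishes at ω = 1, a logarithmic branch point, modulus 1.
The radius of convergence is the smallest modulus among the singular points: 1.

The radius of convergence is 1.


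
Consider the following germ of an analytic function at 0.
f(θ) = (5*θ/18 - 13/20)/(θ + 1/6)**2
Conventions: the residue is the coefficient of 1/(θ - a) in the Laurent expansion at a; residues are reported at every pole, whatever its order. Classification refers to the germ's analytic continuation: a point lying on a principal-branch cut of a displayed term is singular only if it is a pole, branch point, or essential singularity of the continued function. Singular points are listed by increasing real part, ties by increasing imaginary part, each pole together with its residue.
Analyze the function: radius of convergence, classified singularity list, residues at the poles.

Denominator factor (θ + 1/6)^2: pole of order 2 at -1/6, modulus 1/6.
The radius of convergence is the smallest modulus among the singular points: 1/6.
At the order-2 pole -1/6 set g(θ) = (θ - (-1/6))^2*f(θ) = 5*θ/18 - 13/20.
Order-2 pole: residue = g'(a); g'(-1/6) = 5/18, so the residue is 5/18.

Radius of convergence at 0: 1/6.
At -1/6: a pole of order 2; residue 5/18.


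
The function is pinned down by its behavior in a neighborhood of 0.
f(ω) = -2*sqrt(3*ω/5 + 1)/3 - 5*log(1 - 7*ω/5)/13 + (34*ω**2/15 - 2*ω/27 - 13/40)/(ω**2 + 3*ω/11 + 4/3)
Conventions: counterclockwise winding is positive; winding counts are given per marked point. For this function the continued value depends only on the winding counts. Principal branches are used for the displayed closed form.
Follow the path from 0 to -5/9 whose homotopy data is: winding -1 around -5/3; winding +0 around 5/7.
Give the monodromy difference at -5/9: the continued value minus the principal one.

Continued minus principal equals (4/9)*sqrt(6).

The rational part is single-valued and drops out of the difference; each branch term changes only by its own monodromy.
(-2/3)*sqrt(1 - ω/(-5/3)): winding -1 is odd, the square root flips sign, contributing -2*(-2/3)*sqrt(1 - (-5/9)/(-5/3)) = -2*(-2/3)*sqrt(2/3) = (4/9)*sqrt(6).
(-5/13)*log(1 - ω/(5/7)): winding 0 around 5/7, so this term returns to its principal value, contribution 0.
Summing the contributions at ω = -5/9 gives (4/9)*sqrt(6).


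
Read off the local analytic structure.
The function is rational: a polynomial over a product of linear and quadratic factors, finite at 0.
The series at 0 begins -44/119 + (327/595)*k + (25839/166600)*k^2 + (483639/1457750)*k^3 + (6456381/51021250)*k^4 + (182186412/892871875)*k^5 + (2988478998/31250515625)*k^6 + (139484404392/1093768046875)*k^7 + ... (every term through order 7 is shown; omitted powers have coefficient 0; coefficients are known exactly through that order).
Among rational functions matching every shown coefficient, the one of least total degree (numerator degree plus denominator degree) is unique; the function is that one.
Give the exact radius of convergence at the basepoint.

No rational of total degree below 4 reproduces all 8 coefficients; solving the [2/2] Pade equations on them gives f(k) = (-17*k**2/32 - 29*k/28 + 11/17)/(k**2 + k/5 - 7/4), whose expansion matches every shown term.
Denominator factor (k**2 + k/5 - 7/4): discriminant 176/25, real irrational roots -1/10 + (2/5)*sqrt(11) and -1/10 - (2/5)*sqrt(11); poles of order 1, moduli -1/10 + (2/5)*sqrt(11) and 1/10 + (2/5)*sqrt(11).
The radius of convergence is the smallest modulus among the singular points: -1/10 + (2/5)*sqrt(11).

The radius of convergence is -1/10 + (2/5)*sqrt(11).


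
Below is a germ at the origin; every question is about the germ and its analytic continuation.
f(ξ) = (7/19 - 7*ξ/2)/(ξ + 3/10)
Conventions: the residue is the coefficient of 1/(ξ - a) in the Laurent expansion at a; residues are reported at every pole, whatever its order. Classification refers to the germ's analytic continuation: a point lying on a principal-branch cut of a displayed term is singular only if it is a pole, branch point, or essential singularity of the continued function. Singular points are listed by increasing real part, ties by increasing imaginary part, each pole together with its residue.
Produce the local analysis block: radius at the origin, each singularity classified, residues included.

Denominator factor (ξ + 3/10): pole of order 1 at -3/10, modulus 3/10.
The radius of convergence is the smallest modulus among the singular points: 3/10.
At the order-1 pole -3/10 set g(ξ) = (ξ - (-3/10))*f(ξ) = 7/19 - 7*ξ/2.
Simple pole: residue = g(a) at a = -3/10, which is 539/380.

Radius of convergence at 0: 3/10.
At -3/10: a pole of order 1; residue 539/380.


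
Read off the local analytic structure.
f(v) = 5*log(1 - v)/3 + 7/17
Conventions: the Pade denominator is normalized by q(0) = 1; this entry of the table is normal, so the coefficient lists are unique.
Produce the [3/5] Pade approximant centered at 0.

The Pade approximant has numerator coefficients [7/17, -699607175/290417052, 1489481425/580834104, -17003789825/24395032368]; denominator coefficients [1, -10265655/5694452, 76116165/79722328, -20319655/159444656, -313905/79722328, -114801/318889312].

Taylor coefficients needed (expand at 0): a_0 = 7/17, a_1 = -5/3, a_2 = -5/6, a_3 = -5/9, a_4 = -5/12, a_5 = -1/3, a_6 = -5/18, a_7 = -5/21, a_8 = -5/24.
Write the denominator as Q(v) = 1 + q1*v + q2*v^2 + q3*v^3 + q4*v^4 + q5*v^5. Requiring Q*f - P = O(v^9) with deg P <= 3 kills the coefficients of v^4..v^8 in Q*f:
  v^4: a_4 + q1*a_3 + q2*a_2 + q3*a_1 + q4*a_0 = 0, i.e. -5/12 + (-5/9)*q1 + (-5/6)*q2 + (-5/3)*q3 + (7/17)*q4 = 0.
  v^5: a_5 + q1*a_4 + q2*a_3 + q3*a_2 + q4*a_1 + q5*a_0 = 0, i.e. -1/3 + (-5/12)*q1 + (-5/9)*q2 + (-5/6)*q3 + (-5/3)*q4 + (7/17)*q5 = 0.
  v^6: a_6 + q1*a_5 + q2*a_4 + q3*a_3 + q4*a_2 + q5*a_1 = 0, i.e. -5/18 + (-1/3)*q1 + (-5/12)*q2 + (-5/9)*q3 + (-5/6)*q4 + (-5/3)*q5 = 0.
  v^7: a_7 + q1*a_6 + q2*a_5 + q3*a_4 + q4*a_3 + q5*a_2 = 0, i.e. -5/21 + (-5/18)*q1 + (-1/3)*q2 + (-5/12)*q3 + (-5/9)*q4 + (-5/6)*q5 = 0.
  v^8: a_8 + q1*a_7 + q2*a_6 + q3*a_5 + q4*a_4 + q5*a_3 = 0, i.e. -5/24 + (-5/21)*q1 + (-5/18)*q2 + (-1/3)*q3 + (-5/12)*q4 + (-5/9)*q5 = 0.
Solving this linear system: q1 = -10265655/5694452, q2 = 76116165/79722328, q3 = -20319655/159444656, q4 = -313905/79722328, q5 = -114801/318889312.
The numerator is Q*f truncated at degree 3: P0 = a_0 = 7/17; P1 = a_1 + q1*a_0 = -699607175/290417052; P2 = a_2 + q1*a_1 + q2*a_0 = 1489481425/580834104; P3 = a_3 + q1*a_2 + q2*a_1 + q3*a_0 = -17003789825/24395032368.


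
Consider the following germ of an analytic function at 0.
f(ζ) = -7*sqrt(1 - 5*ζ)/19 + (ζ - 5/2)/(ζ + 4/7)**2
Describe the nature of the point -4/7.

The point is a pole of order 2.

The denominator factor ζ + 4/7 vanishes at -4/7 and appears to the power 2; the numerator there equals -43/14, nonzero, and no other factor vanishes.
The branch terms are analytic at this point.
Hence a pole whose order is the multiplicity, 2.


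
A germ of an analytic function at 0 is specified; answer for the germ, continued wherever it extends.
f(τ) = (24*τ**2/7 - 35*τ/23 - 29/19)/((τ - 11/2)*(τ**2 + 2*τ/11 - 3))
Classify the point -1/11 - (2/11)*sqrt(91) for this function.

The denominator factor τ**2 + 2*τ/11 - 3 vanishes at -1/11 - (2/11)*sqrt(91) and appears to the power 1; the numerator there equals 3314376/370139 + (7598/19481)*sqrt(91), nonzero, and no other factor vanishes.
Hence a pole whose order is the multiplicity, 1.

The point is a pole of order 1.


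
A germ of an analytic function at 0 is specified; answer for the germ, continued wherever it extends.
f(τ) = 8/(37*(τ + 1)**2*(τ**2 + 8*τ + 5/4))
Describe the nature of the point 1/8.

Denominator factors: τ + 1 = 9/8 at τ = 1/8; τ**2 + 8*τ + 5/4 = 145/64 at τ = 1/8 — none vanishes.
So the germ continues analytically to 1/8.

The point is a regular point.


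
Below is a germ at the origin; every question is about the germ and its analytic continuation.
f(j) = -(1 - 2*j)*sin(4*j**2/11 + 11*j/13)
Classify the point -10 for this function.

There is no denominator, hence no pole anywhere.
The factor -sin(4*j**2/11 + 11*j/13) is entire.
So the germ continues analytically to -10.

The point is a regular point.


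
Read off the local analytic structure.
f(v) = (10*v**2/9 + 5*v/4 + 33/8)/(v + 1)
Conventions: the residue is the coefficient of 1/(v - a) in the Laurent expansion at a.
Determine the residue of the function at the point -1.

The residue is 287/72.

At the order-1 pole -1 set g(v) = (v - (-1))*f(v) = 10*v**2/9 + 5*v/4 + 33/8.
Simple pole: residue = g(a) at a = -1, which is 287/72.


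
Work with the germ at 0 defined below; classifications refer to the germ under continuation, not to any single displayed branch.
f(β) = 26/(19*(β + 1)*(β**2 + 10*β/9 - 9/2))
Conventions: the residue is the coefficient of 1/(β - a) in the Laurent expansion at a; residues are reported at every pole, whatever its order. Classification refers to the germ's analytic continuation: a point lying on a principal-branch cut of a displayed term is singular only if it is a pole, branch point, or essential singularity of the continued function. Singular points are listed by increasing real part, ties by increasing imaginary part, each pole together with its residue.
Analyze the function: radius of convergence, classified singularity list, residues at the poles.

Denominator factor (β**2 + 10*β/9 - 9/2): discriminant 1558/81, real irrational roots -5/9 + (1/18)*sqrt(1558) and -5/9 - (1/18)*sqrt(1558); poles of order 1, moduli -5/9 + (1/18)*sqrt(1558) and 5/9 + (1/18)*sqrt(1558).
Denominator factor (β + 1): pole of order 1 at -1, modulus 1.
The radius of convergence is the smallest modulus among the singular points: 1.
The factor β**2 + 10*β/9 - 9/2 splits as (β - a)(β - a') with a = -5/9 - (1/18)*sqrt(1558), a' = -5/9 + (1/18)*sqrt(1558). At the order-1 pole a set g(β) = (β - a)*f(β) = [26/(19*(β + 1))] / (β - a').
Simple pole: residue = g(a) at a = -5/9 - (1/18)*sqrt(1558), which is 234/1577 + (936/1228483)*sqrt(1558).
At the order-1 pole -1 set g(β) = (β - (-1))*f(β) = 26/(19*(β**2 + 10*β/9 - 9/2)).
Simple pole: residue = g(a) at a = -1, which is -468/1577.
The factor β**2 + 10*β/9 - 9/2 splits as (β - a)(β - a') with a = -5/9 + (1/18)*sqrt(1558), a' = -5/9 - (1/18)*sqrt(1558). At the order-1 pole a set g(β) = (β - a)*f(β) = [26/(19*(β + 1))] / (β - a').
Simple pole: residue = g(a) at a = -5/9 + (1/18)*sqrt(1558), which is 234/1577 - (936/1228483)*sqrt(1558).
List the singular points by increasing real part (a conjugate pair: the negative imaginary part first).

Radius of convergence at 0: 1.
At -5/9 - (1/18)*sqrt(1558): a pole of order 1; residue 234/1577 + (936/1228483)*sqrt(1558).
At -1: a pole of order 1; residue -468/1577.
At -5/9 + (1/18)*sqrt(1558): a pole of order 1; residue 234/1577 - (936/1228483)*sqrt(1558).


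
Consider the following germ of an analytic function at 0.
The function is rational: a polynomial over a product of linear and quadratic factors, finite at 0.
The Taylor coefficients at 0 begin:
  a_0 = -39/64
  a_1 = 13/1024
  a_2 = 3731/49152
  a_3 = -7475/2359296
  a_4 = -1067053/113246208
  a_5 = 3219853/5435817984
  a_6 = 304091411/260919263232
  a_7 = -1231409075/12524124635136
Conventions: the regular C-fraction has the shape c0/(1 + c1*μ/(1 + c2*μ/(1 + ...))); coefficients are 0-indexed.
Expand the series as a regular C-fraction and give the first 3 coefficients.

Taylor coefficients (read off): a_0 = -39/64, a_1 = 13/1024, a_2 = 3731/49152.
c0 = a_0 = -39/64. Peel one level at a time: if S = 1 + c*μ/S' with S'(0) = 1, then c is the μ-coefficient of S and S' = c*μ/(S - 1).
S_1 = c0/f = 1 + (1/48)*μ + (1/8)*μ^2 + ...; c1 = 1/48.
S_2 = c1*μ/(S_1 - 1) = 1 + (-6)*μ + ...; c2 = -6.

The regular C-fraction coefficients are [-39/64, 1/48, -6].


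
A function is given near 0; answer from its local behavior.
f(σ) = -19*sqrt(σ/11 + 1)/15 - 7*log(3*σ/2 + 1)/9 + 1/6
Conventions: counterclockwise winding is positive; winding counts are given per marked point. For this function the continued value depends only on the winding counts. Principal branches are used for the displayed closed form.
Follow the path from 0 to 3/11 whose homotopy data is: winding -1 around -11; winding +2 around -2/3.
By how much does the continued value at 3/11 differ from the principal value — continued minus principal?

Continued minus principal equals ((76/165)*sqrt(31)) - ((28/9)*pi)*i.

The rational part is single-valued and drops out of the difference; each branch term changes only by its own monodromy.
(-19/15)*sqrt(1 - σ/(-11)): winding -1 is odd, the square root flips sign, contributing -2*(-19/15)*sqrt(1 - (3/11)/(-11)) = -2*(-19/15)*sqrt(124/121) = (76/165)*sqrt(31).
(-7/9)*log(1 - σ/(-2/3)): each positive loop around -2/3 adds 2*pi*i to the log, so winding +2 contributes (-7/9)*(2)*2*pi*i = -(28/9)*pi*i.
Summing the contributions at σ = 3/11 gives ((76/165)*sqrt(31)) - ((28/9)*pi)*i.


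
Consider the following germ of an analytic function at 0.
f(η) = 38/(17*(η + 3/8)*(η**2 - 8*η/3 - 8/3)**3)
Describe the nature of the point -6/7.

The point is a regular point.

Denominator factors: η + 3/8 = -27/56 at η = -6/7; η**2 - 8*η/3 - 8/3 = 52/147 at η = -6/7 — none vanishes.
So the germ continues analytically to -6/7.


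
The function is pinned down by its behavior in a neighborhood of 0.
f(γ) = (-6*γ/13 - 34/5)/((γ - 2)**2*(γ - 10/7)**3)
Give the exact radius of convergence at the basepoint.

Denominator factor (γ - 10/7)^3: pole of order 3 at 10/7, modulus 10/7.
Denominator factor (γ - 2)^2: pole of order 2 at 2, modulus 2.
The radius of convergence is the smallest modulus among the singular points: 10/7.

The radius of convergence is 10/7.


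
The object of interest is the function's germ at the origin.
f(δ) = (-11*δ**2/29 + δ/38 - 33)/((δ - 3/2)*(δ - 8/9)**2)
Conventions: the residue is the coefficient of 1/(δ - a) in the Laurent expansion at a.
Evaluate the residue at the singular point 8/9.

The residue is 6011317/66671.

At the order-2 pole 8/9 set g(δ) = (δ - (8/9))^2*f(δ) = (-11*δ**2/29 + δ/38 - 33)/(δ - 3/2).
Order-2 pole: residue = g'(a); g'(8/9) = 6011317/66671, so the residue is 6011317/66671.


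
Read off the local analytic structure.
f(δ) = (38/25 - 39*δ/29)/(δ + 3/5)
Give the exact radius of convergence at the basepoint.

The radius of convergence is 3/5.

Denominator factor (δ + 3/5): pole of order 1 at -3/5, modulus 3/5.
The radius of convergence is the smallest modulus among the singular points: 3/5.


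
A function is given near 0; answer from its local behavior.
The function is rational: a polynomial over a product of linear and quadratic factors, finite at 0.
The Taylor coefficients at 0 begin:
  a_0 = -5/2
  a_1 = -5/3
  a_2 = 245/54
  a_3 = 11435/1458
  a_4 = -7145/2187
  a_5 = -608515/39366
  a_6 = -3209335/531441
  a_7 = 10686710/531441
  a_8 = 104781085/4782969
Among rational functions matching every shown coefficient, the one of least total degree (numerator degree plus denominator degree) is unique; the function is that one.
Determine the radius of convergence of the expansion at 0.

The radius of convergence is 1.

No rational of total degree below 7 reproduces all 9 coefficients; solving the [0/7] Pade equations on them gives f(x) = -5/(2*(x + 1)*(x**2 - 5*x/9 + 1)**3), whose expansion matches every shown term.
Denominator factor (x + 1): pole of order 1 at -1, modulus 1.
Denominator factor (x**2 - 5*x/9 + 1)^3: discriminant -299/81, complex-conjugate roots (5/18) + ((1/18)*sqrt(299))*i and (5/18) - ((1/18)*sqrt(299))*i; poles of order 3, moduli 1 and 1.
The radius of convergence is the smallest modulus among the singular points: 1.


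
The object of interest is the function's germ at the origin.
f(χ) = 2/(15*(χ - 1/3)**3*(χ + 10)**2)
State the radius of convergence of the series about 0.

The radius of convergence is 1/3.

Denominator factor (χ - 1/3)^3: pole of order 3 at 1/3, modulus 1/3.
Denominator factor (χ + 10)^2: pole of order 2 at -10, modulus 10.
The radius of convergence is the smallest modulus among the singular points: 1/3.


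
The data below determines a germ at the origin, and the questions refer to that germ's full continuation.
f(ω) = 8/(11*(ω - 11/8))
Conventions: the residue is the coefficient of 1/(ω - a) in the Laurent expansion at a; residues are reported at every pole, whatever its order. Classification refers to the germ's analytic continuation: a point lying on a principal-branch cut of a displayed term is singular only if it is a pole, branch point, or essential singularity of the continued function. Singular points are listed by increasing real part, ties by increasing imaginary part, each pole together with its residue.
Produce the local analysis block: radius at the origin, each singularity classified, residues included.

Radius of convergence at 0: 11/8.
At 11/8: a pole of order 1; residue 8/11.

Denominator factor (ω - 11/8): pole of order 1 at 11/8, modulus 11/8.
The radius of convergence is the smallest modulus among the singular points: 11/8.
At the order-1 pole 11/8 set g(ω) = (ω - (11/8))*f(ω) = 8/11.
Simple pole: residue = g(a) at a = 11/8, which is 8/11.


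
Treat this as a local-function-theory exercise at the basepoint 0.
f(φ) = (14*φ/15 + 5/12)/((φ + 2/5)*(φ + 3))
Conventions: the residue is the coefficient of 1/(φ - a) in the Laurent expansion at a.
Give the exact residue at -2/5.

The residue is 1/60.

At the order-1 pole -2/5 set g(φ) = (φ - (-2/5))*f(φ) = (14*φ/15 + 5/12)/(φ + 3).
Simple pole: residue = g(a) at a = -2/5, which is 1/60.


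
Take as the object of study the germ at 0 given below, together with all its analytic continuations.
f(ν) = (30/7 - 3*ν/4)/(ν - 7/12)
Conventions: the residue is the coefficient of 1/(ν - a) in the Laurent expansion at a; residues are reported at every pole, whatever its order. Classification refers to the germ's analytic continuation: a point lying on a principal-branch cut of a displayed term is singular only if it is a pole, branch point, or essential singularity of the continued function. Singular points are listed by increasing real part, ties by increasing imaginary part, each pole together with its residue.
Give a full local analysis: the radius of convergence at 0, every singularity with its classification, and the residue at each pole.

Radius of convergence at 0: 7/12.
At 7/12: a pole of order 1; residue 431/112.

Denominator factor (ν - 7/12): pole of order 1 at 7/12, modulus 7/12.
The radius of convergence is the smallest modulus among the singular points: 7/12.
At the order-1 pole 7/12 set g(ν) = (ν - (7/12))*f(ν) = 30/7 - 3*ν/4.
Simple pole: residue = g(a) at a = 7/12, which is 431/112.


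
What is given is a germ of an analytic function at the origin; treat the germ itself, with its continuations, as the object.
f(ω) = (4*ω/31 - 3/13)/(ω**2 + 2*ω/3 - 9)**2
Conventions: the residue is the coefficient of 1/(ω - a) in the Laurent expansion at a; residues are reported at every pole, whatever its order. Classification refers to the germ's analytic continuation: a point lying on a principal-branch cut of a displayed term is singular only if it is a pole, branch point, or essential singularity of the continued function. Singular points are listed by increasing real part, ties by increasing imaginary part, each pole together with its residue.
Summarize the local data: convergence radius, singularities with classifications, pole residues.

Radius of convergence at 0: -1/3 + (1/3)*sqrt(82).
At -1/3 - (1/3)*sqrt(82): a pole of order 2; residue -(2979/10839088)*sqrt(82).
At -1/3 + (1/3)*sqrt(82): a pole of order 2; residue (2979/10839088)*sqrt(82).

Denominator factor (ω**2 + 2*ω/3 - 9)^2: discriminant 328/9, real irrational roots -1/3 + (1/3)*sqrt(82) and -1/3 - (1/3)*sqrt(82); poles of order 2, moduli -1/3 + (1/3)*sqrt(82) and 1/3 + (1/3)*sqrt(82).
The radius of convergence is the smallest modulus among the singular points: -1/3 + (1/3)*sqrt(82).
The factor ω**2 + 2*ω/3 - 9 splits as (ω - a)(ω - a') with a = -1/3 - (1/3)*sqrt(82), a' = -1/3 + (1/3)*sqrt(82). At the order-2 pole a set g(ω) = (ω - a)^2*f(ω) = [4*ω/31 - 3/13] / (ω - a')^2.
Order-2 pole: residue = g'(a); g'(-1/3 - (1/3)*sqrt(82)) = -(2979/10839088)*sqrt(82), so the residue is -(2979/10839088)*sqrt(82).
The factor ω**2 + 2*ω/3 - 9 splits as (ω - a)(ω - a') with a = -1/3 + (1/3)*sqrt(82), a' = -1/3 - (1/3)*sqrt(82). At the order-2 pole a set g(ω) = (ω - a)^2*f(ω) = [4*ω/31 - 3/13] / (ω - a')^2.
Order-2 pole: residue = g'(a); g'(-1/3 + (1/3)*sqrt(82)) = (2979/10839088)*sqrt(82), so the residue is (2979/10839088)*sqrt(82).
List the singular points by increasing real part (a conjugate pair: the negative imaginary part first).
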